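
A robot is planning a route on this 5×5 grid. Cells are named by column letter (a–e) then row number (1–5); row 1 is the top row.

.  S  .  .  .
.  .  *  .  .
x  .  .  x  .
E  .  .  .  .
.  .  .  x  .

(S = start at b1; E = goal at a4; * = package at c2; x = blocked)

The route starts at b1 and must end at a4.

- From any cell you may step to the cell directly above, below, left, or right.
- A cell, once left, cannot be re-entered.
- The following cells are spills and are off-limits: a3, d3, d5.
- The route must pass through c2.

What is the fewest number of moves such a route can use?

6

Any route passes through c2 somewhere between b1 and a4. Summing Manhattan distances along the two legs (b1 → c2 → a4) gives a lower bound of 2 + 4 = 6 moves.
A route of 6 moves achieves this: b1 → b2 → c2 → c3 → c4 → b4 → a4.
Since 6 matches the lower bound, it is optimal.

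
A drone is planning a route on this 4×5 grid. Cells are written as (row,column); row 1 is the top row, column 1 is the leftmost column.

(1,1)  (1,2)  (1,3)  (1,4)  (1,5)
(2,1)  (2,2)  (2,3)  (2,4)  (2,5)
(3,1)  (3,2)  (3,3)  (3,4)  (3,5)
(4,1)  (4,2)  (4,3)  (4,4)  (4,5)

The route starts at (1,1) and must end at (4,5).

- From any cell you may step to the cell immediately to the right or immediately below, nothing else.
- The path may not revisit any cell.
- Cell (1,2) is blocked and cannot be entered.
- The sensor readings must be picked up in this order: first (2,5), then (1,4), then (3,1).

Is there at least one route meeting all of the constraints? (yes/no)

no

(1,4) lies above (2,5), so going from (2,5) to (1,4) would need an upward move — but moves only go right/down, so (2,5) cannot be visited before (1,4).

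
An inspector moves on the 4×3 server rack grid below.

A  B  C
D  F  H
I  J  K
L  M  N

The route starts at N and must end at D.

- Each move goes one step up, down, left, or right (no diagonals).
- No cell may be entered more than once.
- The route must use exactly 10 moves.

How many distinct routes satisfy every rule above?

Need simple routes of exactly 10 moves from N to D (Manhattan distance 4, so 3 moves are spent on a detour and 3 undoing it).
Enumerating: N K H C B F J M L I D | N M L I J F H C B A D | N M L I J K H C B F D | N M L I J K H C B A D | N M L I J K H F B A D.
That gives 5 routes.

5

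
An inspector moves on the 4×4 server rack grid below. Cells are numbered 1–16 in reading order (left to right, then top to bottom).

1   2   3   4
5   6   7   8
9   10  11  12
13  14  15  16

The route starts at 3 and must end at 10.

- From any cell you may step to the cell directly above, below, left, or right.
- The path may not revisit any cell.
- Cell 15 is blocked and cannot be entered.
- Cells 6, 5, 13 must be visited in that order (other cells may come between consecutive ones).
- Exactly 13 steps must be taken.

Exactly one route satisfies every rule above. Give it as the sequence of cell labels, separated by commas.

The waypoints must appear in the order 6, 5, 13, with no cell reused.
Route from 3: right 1 to 4, down 2 to 12, left 1 to 11, up 1 to 7, left 1 to 6, up 1 to 2, left 1 to 1, down 3 to 13, right 1 to 14, up 1 to 10 — 13 moves in all.
Check: order respected (6 at step 6, 5 at step 9, 13 at step 11); 13 moves as required.

3, 4, 8, 12, 11, 7, 6, 2, 1, 5, 9, 13, 14, 10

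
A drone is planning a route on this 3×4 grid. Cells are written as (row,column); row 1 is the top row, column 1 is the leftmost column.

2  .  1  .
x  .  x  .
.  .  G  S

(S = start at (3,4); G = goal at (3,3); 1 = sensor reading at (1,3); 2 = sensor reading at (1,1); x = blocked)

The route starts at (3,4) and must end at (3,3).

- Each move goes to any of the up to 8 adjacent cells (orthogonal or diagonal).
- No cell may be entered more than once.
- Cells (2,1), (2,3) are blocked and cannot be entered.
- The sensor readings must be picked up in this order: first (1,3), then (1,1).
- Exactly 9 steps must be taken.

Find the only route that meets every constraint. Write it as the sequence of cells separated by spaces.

(3,4) (2,4) (1,4) (1,3) (1,2) (1,1) (2,2) (3,1) (3,2) (3,3)

The waypoints must appear in the order (1,3), (1,1), with no cell reused.
Route from (3,4): 2× up (reaching (1,4)), 3× left (reaching (1,1)), down-right to (2,2), down-left to (3,1), 2× right (reaching (3,3)) — 9 moves in all.
Check: order respected (1 at step 3, 2 at step 5); 9 moves as required.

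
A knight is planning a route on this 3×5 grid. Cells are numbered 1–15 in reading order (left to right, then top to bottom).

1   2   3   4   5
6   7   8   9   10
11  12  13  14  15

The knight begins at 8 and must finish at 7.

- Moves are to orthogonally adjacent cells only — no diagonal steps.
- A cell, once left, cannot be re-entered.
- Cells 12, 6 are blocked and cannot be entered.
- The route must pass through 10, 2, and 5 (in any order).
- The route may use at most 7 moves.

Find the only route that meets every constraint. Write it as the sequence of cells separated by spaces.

8 9 10 5 4 3 2 7

Any route must reach 10, 2, and 5 and still end at 7 within 7 moves, so the order of the required stops is forced.
Route from 8: right 2 to 10, up 1 to 5, left 3 to 2, down 1 to 7 — 7 moves in all.
Check: all required cells visited; 7 ≤ 7 moves.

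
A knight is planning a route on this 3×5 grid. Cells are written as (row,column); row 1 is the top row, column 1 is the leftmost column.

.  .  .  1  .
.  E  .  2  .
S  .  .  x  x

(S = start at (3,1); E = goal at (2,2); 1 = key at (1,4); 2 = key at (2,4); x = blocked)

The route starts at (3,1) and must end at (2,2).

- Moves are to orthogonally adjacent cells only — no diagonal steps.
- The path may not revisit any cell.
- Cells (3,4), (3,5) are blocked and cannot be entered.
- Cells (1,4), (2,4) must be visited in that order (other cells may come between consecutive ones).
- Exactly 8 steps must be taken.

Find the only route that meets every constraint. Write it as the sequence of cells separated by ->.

The waypoints must appear in the order (1,4), (2,4), with no cell reused.
Route from (3,1): up 2 to (1,1), right 3 to (1,4), down 1 to (2,4), left 2 to (2,2) — 8 moves in all.
Check: order respected (1 at step 5, 2 at step 6); 8 moves as required.

(3,1) -> (2,1) -> (1,1) -> (1,2) -> (1,3) -> (1,4) -> (2,4) -> (2,3) -> (2,2)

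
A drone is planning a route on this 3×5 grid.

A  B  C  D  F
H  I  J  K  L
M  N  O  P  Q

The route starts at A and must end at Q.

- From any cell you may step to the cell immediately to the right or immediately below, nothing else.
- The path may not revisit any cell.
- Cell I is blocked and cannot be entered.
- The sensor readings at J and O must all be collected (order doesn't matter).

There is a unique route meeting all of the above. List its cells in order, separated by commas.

A, B, C, J, O, P, Q

Moves only go right or down, so the column and row indices never decrease.
Route from A: right 2 to C, down 2 to O, right 2 to Q — 6 moves in all.
Check: all required cells visited.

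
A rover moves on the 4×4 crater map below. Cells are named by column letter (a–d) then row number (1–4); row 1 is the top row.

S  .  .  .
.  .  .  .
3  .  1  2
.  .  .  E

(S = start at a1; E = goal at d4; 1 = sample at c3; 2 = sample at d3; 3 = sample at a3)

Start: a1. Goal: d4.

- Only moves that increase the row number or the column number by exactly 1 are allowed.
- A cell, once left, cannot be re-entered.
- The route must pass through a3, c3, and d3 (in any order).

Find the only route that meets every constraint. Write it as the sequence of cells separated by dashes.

a1 - a2 - a3 - b3 - c3 - d3 - d4

Moves only go right or down, so the column and row indices never decrease.
Route from a1: 2× down (reaching a3), 3× right (reaching d3), down to d4 — 6 moves in all.
Check: all required cells visited.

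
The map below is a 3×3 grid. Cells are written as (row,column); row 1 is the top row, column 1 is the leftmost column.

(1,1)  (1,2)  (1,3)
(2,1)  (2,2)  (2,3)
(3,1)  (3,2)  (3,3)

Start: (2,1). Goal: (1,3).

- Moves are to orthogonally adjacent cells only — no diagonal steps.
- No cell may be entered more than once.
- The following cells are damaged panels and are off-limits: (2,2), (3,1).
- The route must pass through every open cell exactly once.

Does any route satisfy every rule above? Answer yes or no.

no

Cell (3,2) has only one open neighbour but is neither the start nor the goal, so a Hamiltonian route would have to both enter and leave it through the same neighbour — impossible without revisiting.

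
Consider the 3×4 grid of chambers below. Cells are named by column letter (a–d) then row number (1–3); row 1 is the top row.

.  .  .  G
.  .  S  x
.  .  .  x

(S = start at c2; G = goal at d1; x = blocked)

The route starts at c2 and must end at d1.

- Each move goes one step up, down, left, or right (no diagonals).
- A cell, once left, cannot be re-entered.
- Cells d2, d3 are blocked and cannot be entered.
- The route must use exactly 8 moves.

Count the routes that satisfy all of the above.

Need simple routes of exactly 8 moves from c2 to d1 (Manhattan distance 2, so 3 moves are spent on a detour and 3 undoing it).
Enumerating: c2 c3 b3 b2 a2 a1 b1 c1 d1 | c2 c3 b3 a3 a2 a1 b1 c1 d1 | c2 c3 b3 a3 a2 b2 b1 c1 d1 | c2 b2 b3 a3 a2 a1 b1 c1 d1.
That gives 4 routes.

4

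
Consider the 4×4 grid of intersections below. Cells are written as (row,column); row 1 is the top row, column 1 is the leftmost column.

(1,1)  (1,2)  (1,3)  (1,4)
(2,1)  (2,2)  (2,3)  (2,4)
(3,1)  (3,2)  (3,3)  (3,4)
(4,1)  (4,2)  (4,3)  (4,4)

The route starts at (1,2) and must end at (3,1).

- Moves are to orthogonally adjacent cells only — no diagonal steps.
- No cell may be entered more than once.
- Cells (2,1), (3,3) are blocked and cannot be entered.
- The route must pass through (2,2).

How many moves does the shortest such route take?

Any route passes through (2,2) somewhere between (1,2) and (3,1). Summing Manhattan distances along the two legs ((1,2) → (2,2) → (3,1)) gives a lower bound of 1 + 2 = 3 moves.
A route of 3 moves achieves this: (1,2) → (2,2) → (3,2) → (3,1).
Since 3 matches the lower bound, it is optimal.

3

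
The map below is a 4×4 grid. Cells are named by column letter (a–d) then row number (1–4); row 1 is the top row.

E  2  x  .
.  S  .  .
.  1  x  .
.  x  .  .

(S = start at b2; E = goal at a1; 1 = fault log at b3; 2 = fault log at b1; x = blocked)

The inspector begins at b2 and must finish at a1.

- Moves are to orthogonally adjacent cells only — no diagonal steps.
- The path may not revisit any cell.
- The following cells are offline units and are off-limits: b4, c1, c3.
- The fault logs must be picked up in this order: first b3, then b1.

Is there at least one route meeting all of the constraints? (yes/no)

no

Even ignoring the required order, no revisit-free route from b2 to a1 manages to pass through all of b3 and b1: branching out from b2, every path either misses one of them or, having collected them, can no longer reach a1 without re-entering a cell.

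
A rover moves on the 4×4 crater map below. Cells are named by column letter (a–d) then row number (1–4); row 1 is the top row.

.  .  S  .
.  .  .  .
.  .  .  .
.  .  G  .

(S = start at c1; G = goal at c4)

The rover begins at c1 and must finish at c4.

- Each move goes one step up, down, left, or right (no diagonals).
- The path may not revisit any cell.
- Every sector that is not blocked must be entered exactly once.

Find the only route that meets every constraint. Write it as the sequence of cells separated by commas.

Need to visit all 16 open cells exactly once, starting at c1 and ending at c4.
Route from c1: right to d1, down to d2, 2× left (reaching b2), up to b1, left to a1, 3× down (reaching a4), right to b4, up to b3, 2× right (reaching d3), down to d4, left to c4 — 15 moves in all.
Check: all 16 open cells covered.

c1, d1, d2, c2, b2, b1, a1, a2, a3, a4, b4, b3, c3, d3, d4, c4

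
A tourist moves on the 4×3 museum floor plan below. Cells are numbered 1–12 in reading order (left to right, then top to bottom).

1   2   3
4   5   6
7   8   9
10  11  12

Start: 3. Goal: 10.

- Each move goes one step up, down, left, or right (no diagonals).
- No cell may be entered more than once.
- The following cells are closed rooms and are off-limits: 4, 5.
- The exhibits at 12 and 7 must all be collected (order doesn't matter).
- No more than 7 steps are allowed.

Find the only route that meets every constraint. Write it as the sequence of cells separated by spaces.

The 7-move cap with required stops at 12, 7 leaves no slack for detours.
Route from 3: down 3 to 12, left 1 to 11, up 1 to 8, left 1 to 7, down 1 to 10 — 7 moves in all.
Check: all required cells visited; 7 ≤ 7 moves.

3 6 9 12 11 8 7 10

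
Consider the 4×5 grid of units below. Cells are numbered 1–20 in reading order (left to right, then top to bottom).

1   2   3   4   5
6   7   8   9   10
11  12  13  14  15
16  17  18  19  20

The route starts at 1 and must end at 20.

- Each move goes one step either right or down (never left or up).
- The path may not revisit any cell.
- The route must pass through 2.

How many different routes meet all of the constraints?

A right/down-only route from 1 to 20 makes exactly 3 down-moves and 4 right-moves in some order.
With no other constraints that would be C(7,3) = 35 routes.
Split at 2 and multiply the segment counts: 1→2: 1; 2→20: 20; product = 20.
That gives 20 routes.

20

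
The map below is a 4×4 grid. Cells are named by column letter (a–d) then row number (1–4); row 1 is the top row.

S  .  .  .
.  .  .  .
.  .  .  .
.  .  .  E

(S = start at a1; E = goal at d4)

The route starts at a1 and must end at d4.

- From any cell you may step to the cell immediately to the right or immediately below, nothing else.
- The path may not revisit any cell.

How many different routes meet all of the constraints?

20

A right/down-only route from a1 to d4 makes exactly 3 down-moves and 3 right-moves in some order.
With no other constraints that would be C(6,3) = 20 routes.
That gives 20 routes.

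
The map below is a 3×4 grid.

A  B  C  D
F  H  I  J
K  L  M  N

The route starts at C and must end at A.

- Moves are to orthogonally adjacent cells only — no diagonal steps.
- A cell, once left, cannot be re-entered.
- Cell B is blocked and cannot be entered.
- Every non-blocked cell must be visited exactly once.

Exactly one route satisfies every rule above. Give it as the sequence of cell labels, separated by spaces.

C D J N M I H L K F A

Need to visit all 11 open cells exactly once, starting at C and ending at A.
Route from C: right to D, 2× down (reaching N), left to M, up to I, left to H, down to L, left to K, 2× up (reaching A) — 10 moves in all.
Check: all 11 open cells covered.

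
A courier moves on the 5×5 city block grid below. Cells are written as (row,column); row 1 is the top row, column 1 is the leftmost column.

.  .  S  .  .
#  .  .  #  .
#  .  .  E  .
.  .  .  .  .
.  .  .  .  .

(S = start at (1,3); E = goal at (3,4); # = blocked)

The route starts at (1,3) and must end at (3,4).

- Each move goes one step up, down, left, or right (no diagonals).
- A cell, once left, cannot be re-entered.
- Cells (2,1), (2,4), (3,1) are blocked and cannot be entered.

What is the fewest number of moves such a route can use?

The Manhattan distance from (1,3) to (3,4) is |1−3| + |3−4| = 3, so at least 3 moves are needed.
A route of 3 moves achieves this: (1,3) → (2,3) → (3,3) → (3,4).
Since 3 matches the lower bound, it is optimal.

3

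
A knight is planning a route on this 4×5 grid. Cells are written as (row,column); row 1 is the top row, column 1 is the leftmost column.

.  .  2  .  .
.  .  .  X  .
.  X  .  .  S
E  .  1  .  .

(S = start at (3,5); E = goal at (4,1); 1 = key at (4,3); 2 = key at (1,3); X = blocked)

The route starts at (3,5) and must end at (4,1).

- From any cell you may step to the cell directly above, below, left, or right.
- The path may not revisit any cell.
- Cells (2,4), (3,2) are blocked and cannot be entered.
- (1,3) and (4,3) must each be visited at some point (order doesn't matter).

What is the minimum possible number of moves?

9

Any route passes through (1,3) and (4,3) in some order between (3,5) and (4,1). Summing Manhattan distances along each leg and taking the cheapest ordering ((3,5) → (1,3) → (4,3) → (4,1)) gives a lower bound of 4 + 3 + 2 = 9 moves.
A route of 9 moves achieves this: (3,5) → (2,5) → (1,5) → (1,4) → (1,3) → (2,3) → (3,3) → (4,3) → (4,2) → (4,1).
Since 9 matches the lower bound, it is optimal.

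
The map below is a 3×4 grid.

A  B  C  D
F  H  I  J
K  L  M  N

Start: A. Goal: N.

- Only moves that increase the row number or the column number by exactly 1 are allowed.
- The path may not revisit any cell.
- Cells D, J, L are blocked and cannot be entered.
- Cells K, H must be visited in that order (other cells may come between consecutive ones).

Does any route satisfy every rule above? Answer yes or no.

no

H lies above K, so going from K to H would need an upward move — but moves only go right/down, so K cannot be visited before H.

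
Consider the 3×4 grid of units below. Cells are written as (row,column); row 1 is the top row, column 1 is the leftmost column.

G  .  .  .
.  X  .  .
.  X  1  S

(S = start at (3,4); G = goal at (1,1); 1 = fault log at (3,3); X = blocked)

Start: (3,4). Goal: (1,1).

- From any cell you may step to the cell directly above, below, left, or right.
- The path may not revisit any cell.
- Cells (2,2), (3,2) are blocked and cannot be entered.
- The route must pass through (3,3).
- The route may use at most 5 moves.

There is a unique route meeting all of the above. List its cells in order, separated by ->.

(3,4) -> (3,3) -> (2,3) -> (1,3) -> (1,2) -> (1,1)

The 5-move cap with required stops at (3,3) leaves no slack for detours.
Route from (3,4): left to (3,3), 2× up (reaching (1,3)), 2× left (reaching (1,1)) — 5 moves in all.
Check: all required cells visited; 5 ≤ 5 moves.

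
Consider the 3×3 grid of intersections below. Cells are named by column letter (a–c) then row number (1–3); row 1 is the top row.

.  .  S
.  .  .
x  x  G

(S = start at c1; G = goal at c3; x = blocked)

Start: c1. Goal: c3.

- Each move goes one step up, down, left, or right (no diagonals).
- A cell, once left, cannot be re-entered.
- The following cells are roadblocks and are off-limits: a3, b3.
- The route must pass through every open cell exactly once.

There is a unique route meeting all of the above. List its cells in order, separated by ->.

Need to visit all 7 open cells exactly once, starting at c1 and ending at c3.
Cell a2 has only two open neighbours (a1 and b2), so the path must pass straight through it: one of those is the cell it's entered from and the other is where it exits.
Route from c1: 2× left (reaching a1), down to a2, 2× right (reaching c2), down to c3 — 6 moves in all.
Check: all 7 open cells covered.

c1 -> b1 -> a1 -> a2 -> b2 -> c2 -> c3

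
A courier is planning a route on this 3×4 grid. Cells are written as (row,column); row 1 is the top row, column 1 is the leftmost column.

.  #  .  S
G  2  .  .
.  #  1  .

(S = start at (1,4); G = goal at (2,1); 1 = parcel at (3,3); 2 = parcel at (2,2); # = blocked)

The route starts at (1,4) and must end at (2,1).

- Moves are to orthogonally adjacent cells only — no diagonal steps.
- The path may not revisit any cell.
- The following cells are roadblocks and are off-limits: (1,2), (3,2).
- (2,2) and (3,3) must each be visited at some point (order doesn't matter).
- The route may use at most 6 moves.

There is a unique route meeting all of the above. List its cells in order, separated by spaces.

(1,4) (2,4) (3,4) (3,3) (2,3) (2,2) (2,1)

Any route must reach (2,2) and (3,3) and still end at (2,1) within 6 moves, so the order of the required stops is forced.
Route from (1,4): 2× down (reaching (3,4)), left to (3,3), up to (2,3), 2× left (reaching (2,1)) — 6 moves in all.
Check: all required cells visited; 6 ≤ 6 moves.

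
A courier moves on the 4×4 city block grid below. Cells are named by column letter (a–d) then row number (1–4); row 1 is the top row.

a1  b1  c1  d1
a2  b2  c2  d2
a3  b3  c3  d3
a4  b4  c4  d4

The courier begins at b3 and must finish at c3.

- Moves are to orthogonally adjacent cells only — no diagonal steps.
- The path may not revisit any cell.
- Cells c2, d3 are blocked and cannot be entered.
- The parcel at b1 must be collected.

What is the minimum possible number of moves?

9

Any route passes through b1 somewhere between b3 and c3. Summing Manhattan distances along the two legs (b3 → b1 → c3) gives a lower bound of 2 + 3 = 5 moves.
The shortest route satisfying every rule uses 9 moves: b3 → b2 → b1 → a1 → a2 → a3 → a4 → b4 → c4 → c3.
The bound of 5 isn't tight here; checking systematically, no route of length 5 through 8 satisfies every constraint (on a 4-connected grid the length of any start-to-goal walk has the same parity as the Manhattan bound, so only lengths 5, 7, 9, … need checking), so 9 is the minimum.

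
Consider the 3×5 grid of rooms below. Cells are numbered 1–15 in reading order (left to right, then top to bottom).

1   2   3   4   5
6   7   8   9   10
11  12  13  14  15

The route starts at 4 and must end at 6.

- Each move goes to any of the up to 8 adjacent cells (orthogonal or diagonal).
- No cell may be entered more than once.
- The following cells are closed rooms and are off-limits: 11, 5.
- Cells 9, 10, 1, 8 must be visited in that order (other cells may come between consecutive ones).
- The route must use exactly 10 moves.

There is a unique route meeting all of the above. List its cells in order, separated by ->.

4 -> 9 -> 10 -> 14 -> 13 -> 7 -> 1 -> 2 -> 8 -> 12 -> 6

The waypoints must appear in the order 9, 10, 1, 8, with no cell reused.
Route from 4: down 1 to 9, right 1 to 10, down-left 1 to 14, left 1 to 13, up-left 2 to 1, right 1 to 2, down-right 1 to 8, down-left 1 to 12, up-left 1 to 6 — 10 moves in all.
Check: order respected (9 at step 1, 10 at step 2, 1 at step 6, 8 at step 8); 10 moves as required.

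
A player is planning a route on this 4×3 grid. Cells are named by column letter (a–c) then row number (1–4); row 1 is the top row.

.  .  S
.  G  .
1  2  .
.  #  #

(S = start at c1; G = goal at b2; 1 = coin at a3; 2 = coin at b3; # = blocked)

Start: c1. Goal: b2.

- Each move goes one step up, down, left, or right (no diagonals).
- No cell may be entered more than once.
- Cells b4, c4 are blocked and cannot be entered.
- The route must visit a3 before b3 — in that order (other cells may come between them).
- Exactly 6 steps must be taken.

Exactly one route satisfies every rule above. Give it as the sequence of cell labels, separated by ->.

c1 -> b1 -> a1 -> a2 -> a3 -> b3 -> b2

The waypoints must appear in the order a3, b3, with no cell reused.
Route from c1: left 2 to a1, down 2 to a3, right 1 to b3, up 1 to b2 — 6 moves in all.
Check: order respected (1 at step 4, 2 at step 5); 6 moves as required.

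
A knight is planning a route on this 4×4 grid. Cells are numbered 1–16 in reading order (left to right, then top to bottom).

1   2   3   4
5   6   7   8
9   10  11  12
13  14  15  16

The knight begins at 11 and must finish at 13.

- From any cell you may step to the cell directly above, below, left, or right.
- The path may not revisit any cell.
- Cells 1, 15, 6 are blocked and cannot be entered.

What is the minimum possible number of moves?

3

The Manhattan distance from 11 to 13 is |3−4| + |3−1| = 3, so at least 3 moves are needed.
A route of 3 moves achieves this: 11 → 10 → 14 → 13.
Since 3 matches the lower bound, it is optimal.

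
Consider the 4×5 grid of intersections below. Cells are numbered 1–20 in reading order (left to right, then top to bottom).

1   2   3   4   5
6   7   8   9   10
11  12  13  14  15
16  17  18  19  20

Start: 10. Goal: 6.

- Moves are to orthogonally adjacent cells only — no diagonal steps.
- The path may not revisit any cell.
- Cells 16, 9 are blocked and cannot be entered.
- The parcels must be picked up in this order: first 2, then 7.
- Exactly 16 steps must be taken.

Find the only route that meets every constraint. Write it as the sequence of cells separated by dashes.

10 - 5 - 4 - 3 - 2 - 7 - 8 - 13 - 14 - 15 - 20 - 19 - 18 - 17 - 12 - 11 - 6

The waypoints must appear in the order 2, 7, with no cell reused.
Route from 10: up to 5, 3× left (reaching 2), down to 7, right to 8, down to 13, 2× right (reaching 15), down to 20, 3× left (reaching 17), up to 12, left to 11, up to 6 — 16 moves in all.
Check: order respected (2 at step 4, 7 at step 5); 16 moves as required.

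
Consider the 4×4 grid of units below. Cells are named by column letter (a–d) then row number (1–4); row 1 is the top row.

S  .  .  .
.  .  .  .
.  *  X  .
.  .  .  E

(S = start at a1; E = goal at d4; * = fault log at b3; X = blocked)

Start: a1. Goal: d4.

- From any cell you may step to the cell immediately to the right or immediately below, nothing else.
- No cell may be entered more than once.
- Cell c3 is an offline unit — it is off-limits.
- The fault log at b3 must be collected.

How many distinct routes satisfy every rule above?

A right/down-only route from a1 to d4 makes exactly 3 down-moves and 3 right-moves in some order.
With no other constraints that would be C(6,3) = 20 routes.
Split at b3 and multiply the segment counts (each segment already excludes blocked cells): a1→b3: 3; b3→d4: 1; product = 3.
That gives 3 routes.

3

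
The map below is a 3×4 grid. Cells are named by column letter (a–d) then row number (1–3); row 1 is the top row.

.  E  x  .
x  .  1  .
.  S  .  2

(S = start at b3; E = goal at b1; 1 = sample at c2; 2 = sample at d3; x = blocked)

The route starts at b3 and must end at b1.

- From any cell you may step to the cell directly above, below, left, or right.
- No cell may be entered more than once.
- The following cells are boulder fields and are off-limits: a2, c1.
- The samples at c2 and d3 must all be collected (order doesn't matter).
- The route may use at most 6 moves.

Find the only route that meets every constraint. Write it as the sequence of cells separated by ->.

The budget equals the shortest possible length, so every move has to be on a shortest route through the required cells.
Route from b3: 2× right (reaching d3), up to d2, 2× left (reaching b2), up to b1 — 6 moves in all.
Check: all required cells visited; 6 ≤ 6 moves.

b3 -> c3 -> d3 -> d2 -> c2 -> b2 -> b1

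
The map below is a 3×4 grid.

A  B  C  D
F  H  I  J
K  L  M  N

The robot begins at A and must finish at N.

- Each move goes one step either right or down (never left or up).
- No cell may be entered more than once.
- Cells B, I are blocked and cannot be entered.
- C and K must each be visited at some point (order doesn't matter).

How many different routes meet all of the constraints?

A right/down-only route from A to N makes exactly 2 down-moves and 3 right-moves in some order.
With no other constraints that would be C(5,2) = 10 routes.
K is below but to the left of C: going C → K would need a leftward move and K → C an upward move, so no right/down-only route can visit both required cells.
No route satisfies every constraint, so the count is 0.

0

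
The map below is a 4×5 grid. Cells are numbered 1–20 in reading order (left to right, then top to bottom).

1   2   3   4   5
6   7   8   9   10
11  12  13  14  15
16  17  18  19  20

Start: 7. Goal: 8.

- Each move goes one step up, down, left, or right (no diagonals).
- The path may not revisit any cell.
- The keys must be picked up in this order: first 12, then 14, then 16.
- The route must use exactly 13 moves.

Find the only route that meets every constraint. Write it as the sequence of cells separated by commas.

The waypoints must appear in the order 12, 14, 16, with no cell reused.
Route from 7: down to 12, 2× right (reaching 14), down to 19, 3× left (reaching 16), 3× up (reaching 1), 2× right (reaching 3), down to 8 — 13 moves in all.
Check: order respected (12 at step 1, 14 at step 3, 16 at step 7); 13 moves as required.

7, 12, 13, 14, 19, 18, 17, 16, 11, 6, 1, 2, 3, 8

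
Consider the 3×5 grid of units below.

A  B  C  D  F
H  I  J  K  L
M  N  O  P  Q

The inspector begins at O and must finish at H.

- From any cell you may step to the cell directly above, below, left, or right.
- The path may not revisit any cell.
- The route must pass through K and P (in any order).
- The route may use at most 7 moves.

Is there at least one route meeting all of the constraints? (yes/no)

One route that works: O → P → K → J → I → H.

yes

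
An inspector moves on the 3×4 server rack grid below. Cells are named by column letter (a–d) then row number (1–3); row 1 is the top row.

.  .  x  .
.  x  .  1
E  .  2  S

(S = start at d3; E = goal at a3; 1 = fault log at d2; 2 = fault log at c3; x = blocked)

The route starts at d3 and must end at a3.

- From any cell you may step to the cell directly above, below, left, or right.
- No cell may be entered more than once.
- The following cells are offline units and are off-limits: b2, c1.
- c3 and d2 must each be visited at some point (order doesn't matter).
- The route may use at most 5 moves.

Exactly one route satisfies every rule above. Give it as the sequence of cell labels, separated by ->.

The 5-move cap with required stops at c3, d2 leaves no slack for detours.
Route from d3: up to d2, left to c2, down to c3, 2× left (reaching a3) — 5 moves in all.
Check: all required cells visited; 5 ≤ 5 moves.

d3 -> d2 -> c2 -> c3 -> b3 -> a3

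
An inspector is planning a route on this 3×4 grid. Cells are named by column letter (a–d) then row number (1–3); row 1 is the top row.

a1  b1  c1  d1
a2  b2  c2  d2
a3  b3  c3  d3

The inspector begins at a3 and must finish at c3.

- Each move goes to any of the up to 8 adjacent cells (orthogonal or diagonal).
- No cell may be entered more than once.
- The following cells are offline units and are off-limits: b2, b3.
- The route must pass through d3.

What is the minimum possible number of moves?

5

Any route passes through d3 somewhere between a3 and c3. Summing Chebyshev distances along the two legs (a3 → d3 → c3) gives a lower bound of 3 + 1 = 4 moves.
That bound ignores the blocked cells. Measuring each leg by the fewest moves that actually steer around them (a3→d3: 4; d3→c3: 1) raises the lower bound to 5.
A route of 5 moves exists: a3 → a2 → b1 → c2 → d3 → c3.
Since 5 matches that lower bound, it is optimal.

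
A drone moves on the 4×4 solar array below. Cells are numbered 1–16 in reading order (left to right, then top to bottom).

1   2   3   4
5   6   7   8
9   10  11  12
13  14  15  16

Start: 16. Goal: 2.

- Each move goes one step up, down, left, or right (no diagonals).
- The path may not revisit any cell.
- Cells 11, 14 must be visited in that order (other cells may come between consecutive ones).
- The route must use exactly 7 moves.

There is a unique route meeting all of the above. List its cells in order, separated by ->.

16 -> 12 -> 11 -> 15 -> 14 -> 10 -> 6 -> 2

The waypoints must appear in the order 11, 14, with no cell reused.
Route from 16: up to 12, left to 11, down to 15, left to 14, 3× up (reaching 2) — 7 moves in all.
Check: order respected (11 at step 2, 14 at step 4); 7 moves as required.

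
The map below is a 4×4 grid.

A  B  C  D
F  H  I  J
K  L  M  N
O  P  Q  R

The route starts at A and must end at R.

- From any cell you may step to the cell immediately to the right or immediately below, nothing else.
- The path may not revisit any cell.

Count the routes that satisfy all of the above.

A right/down-only route from A to R makes exactly 3 down-moves and 3 right-moves in some order.
With no other constraints that would be C(6,3) = 20 routes.
That gives 20 routes.

20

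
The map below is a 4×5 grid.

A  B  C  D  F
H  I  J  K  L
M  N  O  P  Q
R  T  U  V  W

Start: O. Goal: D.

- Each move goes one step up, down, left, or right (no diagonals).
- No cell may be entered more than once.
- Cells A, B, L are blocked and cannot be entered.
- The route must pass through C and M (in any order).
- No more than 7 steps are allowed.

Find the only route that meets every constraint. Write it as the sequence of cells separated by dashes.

O - N - M - H - I - J - C - D

The budget equals the shortest possible length, so every move has to be on a shortest route through the required cells.
Route from O: 2× left (reaching M), up to H, 2× right (reaching J), up to C, right to D — 7 moves in all.
Check: all required cells visited; 7 ≤ 7 moves.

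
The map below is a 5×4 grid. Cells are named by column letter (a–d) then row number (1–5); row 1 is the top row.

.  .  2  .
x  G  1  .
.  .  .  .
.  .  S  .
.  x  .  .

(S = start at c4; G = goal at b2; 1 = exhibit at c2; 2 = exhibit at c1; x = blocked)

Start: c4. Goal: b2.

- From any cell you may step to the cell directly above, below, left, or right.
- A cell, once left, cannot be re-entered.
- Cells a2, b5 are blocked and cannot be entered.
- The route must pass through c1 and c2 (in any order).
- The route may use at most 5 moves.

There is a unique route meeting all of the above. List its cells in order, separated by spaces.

c4 c3 c2 c1 b1 b2

The budget equals the shortest possible length, so every move has to be on a shortest route through the required cells.
Route from c4: up 3 to c1, left 1 to b1, down 1 to b2 — 5 moves in all.
Check: all required cells visited; 5 ≤ 5 moves.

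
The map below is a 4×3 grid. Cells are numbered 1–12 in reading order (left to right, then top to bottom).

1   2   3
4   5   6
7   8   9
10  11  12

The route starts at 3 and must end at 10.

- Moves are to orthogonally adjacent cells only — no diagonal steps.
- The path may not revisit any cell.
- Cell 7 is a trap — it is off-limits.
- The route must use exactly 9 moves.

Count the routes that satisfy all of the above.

Need simple routes of exactly 9 moves from 3 to 10 (Manhattan distance 5, so 2 moves are spent on a detour and 2 undoing it).
Enumerating: 3 2 1 4 5 8 9 12 11 10 | 3 2 1 4 5 6 9 12 11 10 | 3 2 1 4 5 6 9 8 11 10.
That gives 3 routes.

3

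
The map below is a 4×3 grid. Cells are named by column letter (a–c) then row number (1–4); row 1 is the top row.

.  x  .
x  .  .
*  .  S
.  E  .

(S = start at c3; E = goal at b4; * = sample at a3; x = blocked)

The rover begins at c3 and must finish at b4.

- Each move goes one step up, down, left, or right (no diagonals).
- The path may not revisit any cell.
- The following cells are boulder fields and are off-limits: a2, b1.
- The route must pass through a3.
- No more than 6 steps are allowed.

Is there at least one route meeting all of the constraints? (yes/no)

One route that works: c3 → b3 → a3 → a4 → b4.

yes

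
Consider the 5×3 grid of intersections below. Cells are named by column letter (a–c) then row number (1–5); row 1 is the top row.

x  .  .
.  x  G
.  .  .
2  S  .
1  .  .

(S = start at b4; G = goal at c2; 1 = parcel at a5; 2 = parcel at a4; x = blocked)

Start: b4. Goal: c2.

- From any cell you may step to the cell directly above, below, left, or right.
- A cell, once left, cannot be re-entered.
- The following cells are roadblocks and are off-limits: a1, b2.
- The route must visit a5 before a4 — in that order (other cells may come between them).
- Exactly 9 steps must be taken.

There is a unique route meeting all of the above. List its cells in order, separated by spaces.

b4 c4 c5 b5 a5 a4 a3 b3 c3 c2

The waypoints must appear in the order a5, a4, with no cell reused.
Route from b4: right 1 to c4, down 1 to c5, left 2 to a5, up 2 to a3, right 2 to c3, up 1 to c2 — 9 moves in all.
Check: order respected (1 at step 4, 2 at step 5); 9 moves as required.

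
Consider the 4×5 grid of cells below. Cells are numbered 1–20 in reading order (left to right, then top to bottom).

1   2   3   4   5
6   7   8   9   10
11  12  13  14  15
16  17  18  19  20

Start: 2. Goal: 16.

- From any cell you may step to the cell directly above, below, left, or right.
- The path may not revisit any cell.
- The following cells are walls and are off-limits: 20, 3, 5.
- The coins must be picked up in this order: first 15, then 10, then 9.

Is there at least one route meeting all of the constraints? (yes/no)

no

Ignoring the required order, 22 revisit-free routes from 2 to 16 pass through all of 15, 10, and 9; the waypoint orders that occur are 9 → 10 → 15 (22) — never 15 → 10 → 9.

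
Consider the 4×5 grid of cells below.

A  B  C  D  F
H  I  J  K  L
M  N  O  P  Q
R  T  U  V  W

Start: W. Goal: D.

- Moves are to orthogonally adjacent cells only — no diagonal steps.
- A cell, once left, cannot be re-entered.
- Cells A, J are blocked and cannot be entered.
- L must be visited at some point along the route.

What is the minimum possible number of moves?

4

Any route passes through L somewhere between W and D. Summing Manhattan distances along the two legs (W → L → D) gives a lower bound of 2 + 2 = 4 moves.
A route of 4 moves achieves this: W → Q → L → F → D.
Since 4 matches the lower bound, it is optimal.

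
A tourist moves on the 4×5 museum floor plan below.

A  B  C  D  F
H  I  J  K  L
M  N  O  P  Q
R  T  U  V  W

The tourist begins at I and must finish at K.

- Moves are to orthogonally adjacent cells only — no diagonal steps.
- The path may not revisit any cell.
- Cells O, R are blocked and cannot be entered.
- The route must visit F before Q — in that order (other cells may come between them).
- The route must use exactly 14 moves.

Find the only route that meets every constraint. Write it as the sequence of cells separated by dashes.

I - N - M - H - A - B - C - D - F - L - Q - W - V - P - K

The waypoints must appear in the order F, Q, with no cell reused.
Route from I: down 1 to N, left 1 to M, up 2 to A, right 4 to F, down 3 to W, left 1 to V, up 2 to K — 14 moves in all.
Check: order respected (F at step 8, Q at step 10); 14 moves as required.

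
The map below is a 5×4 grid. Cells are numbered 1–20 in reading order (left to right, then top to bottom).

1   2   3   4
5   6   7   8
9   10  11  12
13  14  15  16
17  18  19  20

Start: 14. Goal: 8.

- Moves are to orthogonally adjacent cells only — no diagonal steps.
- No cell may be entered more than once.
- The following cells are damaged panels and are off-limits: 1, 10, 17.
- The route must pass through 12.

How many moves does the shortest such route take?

4

Any route passes through 12 somewhere between 14 and 8. Summing Manhattan distances along the two legs (14 → 12 → 8) gives a lower bound of 3 + 1 = 4 moves.
A route of 4 moves achieves this: 14 → 15 → 11 → 12 → 8.
Since 4 matches the lower bound, it is optimal.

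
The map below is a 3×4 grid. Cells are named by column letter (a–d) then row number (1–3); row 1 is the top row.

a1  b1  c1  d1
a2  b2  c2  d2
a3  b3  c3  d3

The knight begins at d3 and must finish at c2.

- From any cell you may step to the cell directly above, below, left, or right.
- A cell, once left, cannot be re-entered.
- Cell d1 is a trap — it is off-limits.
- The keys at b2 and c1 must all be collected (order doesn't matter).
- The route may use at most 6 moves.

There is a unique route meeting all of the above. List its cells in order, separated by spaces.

d3 c3 b3 b2 b1 c1 c2

The 6-move cap with required stops at b2, c1 leaves no slack for detours.
Route from d3: left 2 to b3, up 2 to b1, right 1 to c1, down 1 to c2 — 6 moves in all.
Check: all required cells visited; 6 ≤ 6 moves.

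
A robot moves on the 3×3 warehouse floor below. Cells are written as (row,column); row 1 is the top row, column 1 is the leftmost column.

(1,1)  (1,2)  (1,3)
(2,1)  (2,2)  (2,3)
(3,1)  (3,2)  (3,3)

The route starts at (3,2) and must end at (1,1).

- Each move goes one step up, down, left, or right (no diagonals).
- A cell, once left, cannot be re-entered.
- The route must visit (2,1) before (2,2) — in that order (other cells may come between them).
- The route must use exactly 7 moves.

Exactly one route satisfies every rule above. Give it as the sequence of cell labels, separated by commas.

The waypoints must appear in the order (2,1), (2,2), with no cell reused.
Route from (3,2): left 1 to (3,1), up 1 to (2,1), right 2 to (2,3), up 1 to (1,3), left 2 to (1,1) — 7 moves in all.
Check: order respected ((2,1) at step 2, (2,2) at step 3); 7 moves as required.

(3,2), (3,1), (2,1), (2,2), (2,3), (1,3), (1,2), (1,1)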